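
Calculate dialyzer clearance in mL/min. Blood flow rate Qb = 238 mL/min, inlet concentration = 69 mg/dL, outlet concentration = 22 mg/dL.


K = Qb * (Cb_in - Cb_out) / Cb_in
K = 238 * (69 - 22) / 69
K = 162.1 mL/min


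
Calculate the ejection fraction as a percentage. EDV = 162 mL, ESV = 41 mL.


SV = EDV - ESV = 162 - 41 = 121 mL
EF = SV/EDV * 100 = 121/162 * 100
EF = 74.69%


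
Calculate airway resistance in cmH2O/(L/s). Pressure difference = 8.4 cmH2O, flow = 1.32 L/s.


R = dP / flow
R = 8.4 / 1.32
R = 6.364 cmH2O/(L/s)


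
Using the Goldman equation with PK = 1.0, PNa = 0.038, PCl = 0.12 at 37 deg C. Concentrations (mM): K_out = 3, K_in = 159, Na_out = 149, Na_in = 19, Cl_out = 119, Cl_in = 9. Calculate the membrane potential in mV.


Vm = (RT/F)*ln((PK*Ko + PNa*Nao + PCl*Cli)/(PK*Ki + PNa*Nai + PCl*Clo))
Numer = 9.742, Denom = 174.002
Vm = -77.04 mV


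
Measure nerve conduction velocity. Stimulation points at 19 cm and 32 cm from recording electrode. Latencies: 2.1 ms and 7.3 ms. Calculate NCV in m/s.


Distance = (32 - 19) / 100 = 0.13 m
dt = (7.3 - 2.1) / 1000 = 0.0052 s
NCV = dist / dt = 25 m/s


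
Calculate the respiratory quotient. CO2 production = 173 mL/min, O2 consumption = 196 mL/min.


RQ = VCO2 / VO2
RQ = 173 / 196
RQ = 0.8827


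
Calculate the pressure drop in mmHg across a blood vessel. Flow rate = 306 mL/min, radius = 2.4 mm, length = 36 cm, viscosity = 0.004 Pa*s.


dP = 8*mu*L*Q / (pi*r^4)
Q = 306 mL/min = 5.1e-06 m^3/s
dP = 563.674 Pa = 563.674 / 133.322 mmHg = 4.228 mmHg


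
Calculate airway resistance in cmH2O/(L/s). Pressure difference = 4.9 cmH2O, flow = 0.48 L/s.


R = dP / flow
R = 4.9 / 0.48
R = 10.21 cmH2O/(L/s)


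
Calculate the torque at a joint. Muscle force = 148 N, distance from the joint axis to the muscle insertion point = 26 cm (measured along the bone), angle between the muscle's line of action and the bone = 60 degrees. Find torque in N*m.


Torque = F * d * sin(theta)   (moment arm = d*sin(theta))
d = 26 cm = 0.26 m
Torque = 148 * 0.26 * sin(60)
Torque = 33.32 N*m


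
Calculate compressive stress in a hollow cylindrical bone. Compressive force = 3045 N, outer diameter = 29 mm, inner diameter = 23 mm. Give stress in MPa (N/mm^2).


A = pi*(r_o^2 - r_i^2)
r_o = 14.5 mm, r_i = 11.5 mm
A = 245.044 mm^2
sigma = F/A = 3045 / 245.044
sigma = 12.43 MPa


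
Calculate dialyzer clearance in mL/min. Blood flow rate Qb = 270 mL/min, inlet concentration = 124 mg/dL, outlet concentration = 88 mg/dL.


K = Qb * (Cb_in - Cb_out) / Cb_in
K = 270 * (124 - 88) / 124
K = 78.39 mL/min


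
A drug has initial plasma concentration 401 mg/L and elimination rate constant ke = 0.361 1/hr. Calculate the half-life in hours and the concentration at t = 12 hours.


t_half = ln(2) / ke = 0.693147 / 0.361 = 1.92 hr
C(t) = C0 * exp(-ke*t) = 401 * exp(-0.361*12)
C(12) = 5.27 mg/L


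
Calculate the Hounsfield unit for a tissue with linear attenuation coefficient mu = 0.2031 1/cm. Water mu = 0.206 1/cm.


HU = ((mu_tissue - mu_water) / mu_water) * 1000
HU = ((0.2031 - 0.206) / 0.206) * 1000
HU = -14.08


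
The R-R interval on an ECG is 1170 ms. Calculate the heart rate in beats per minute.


HR = 60 / RR_interval(s)
RR = 1170 ms = 1.17 s
HR = 60 / 1.17 = 51.28 bpm


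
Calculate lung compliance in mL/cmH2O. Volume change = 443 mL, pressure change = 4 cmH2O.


C = dV / dP
C = 443 / 4
C = 110.8 mL/cmH2O


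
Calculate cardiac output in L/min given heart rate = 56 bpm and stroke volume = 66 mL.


CO = HR * SV
CO = 56 * 66 / 1000
CO = 3.696 L/min


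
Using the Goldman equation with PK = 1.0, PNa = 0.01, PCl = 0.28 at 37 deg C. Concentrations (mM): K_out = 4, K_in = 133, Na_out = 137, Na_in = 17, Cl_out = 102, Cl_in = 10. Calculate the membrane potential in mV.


Vm = (RT/F)*ln((PK*Ko + PNa*Nao + PCl*Cli)/(PK*Ki + PNa*Nai + PCl*Clo))
Numer = 8.17, Denom = 161.73
Vm = -79.79 mV


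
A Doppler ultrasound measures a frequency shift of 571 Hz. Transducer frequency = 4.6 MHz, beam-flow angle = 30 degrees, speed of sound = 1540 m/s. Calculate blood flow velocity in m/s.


v = fd * c / (2 * f0 * cos(theta))
v = 571 * 1540 / (2 * 4.6000e+06 * cos(30))
v = 0.1104 m/s


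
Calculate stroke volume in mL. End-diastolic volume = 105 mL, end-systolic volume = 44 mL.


SV = EDV - ESV
SV = 105 - 44
SV = 61 mL


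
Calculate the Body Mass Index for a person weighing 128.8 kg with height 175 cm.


BMI = weight / height^2
height = 175 cm = 1.75 m
BMI = 128.8 / 1.75^2
BMI = 42.06 kg/m^2


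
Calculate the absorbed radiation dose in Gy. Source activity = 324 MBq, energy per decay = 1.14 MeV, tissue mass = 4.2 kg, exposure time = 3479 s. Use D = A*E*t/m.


A = 324 MBq = 3.2400e+08 Bq
E = 1.14 MeV = 1.82628e-13 J
D = A*E*t/m = 3.2400e+08*1.82628e-13*3479/4.2
D = 0.04901 Gy


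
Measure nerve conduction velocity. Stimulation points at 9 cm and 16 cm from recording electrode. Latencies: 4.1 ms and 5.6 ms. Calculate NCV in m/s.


Distance = (16 - 9) / 100 = 0.07 m
dt = (5.6 - 4.1) / 1000 = 0.0015 s
NCV = dist / dt = 46.67 m/s


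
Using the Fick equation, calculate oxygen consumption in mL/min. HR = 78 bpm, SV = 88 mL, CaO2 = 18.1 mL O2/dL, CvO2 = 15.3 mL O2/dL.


CO = HR*SV = 78*88/1000 = 6.864 L/min
a-v O2 diff = 18.1 - 15.3 = 2.8 mL/dL
VO2 = CO * (CaO2-CvO2) * 10 dL/L
VO2 = 6.864 * 2.8 * 10
VO2 = 192.2 mL/min


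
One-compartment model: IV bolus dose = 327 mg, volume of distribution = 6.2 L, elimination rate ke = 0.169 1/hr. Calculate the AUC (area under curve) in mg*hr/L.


C0 = Dose/Vd = 327/6.2 = 52.7419 mg/L
AUC = C0/ke = 52.7419/0.169
AUC = 312.1 mg*hr/L


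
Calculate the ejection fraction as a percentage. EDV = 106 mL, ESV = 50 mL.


SV = EDV - ESV = 106 - 50 = 56 mL
EF = SV/EDV * 100 = 56/106 * 100
EF = 52.83%


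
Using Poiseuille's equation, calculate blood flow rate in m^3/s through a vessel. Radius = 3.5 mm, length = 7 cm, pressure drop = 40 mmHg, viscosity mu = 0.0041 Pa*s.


Q = pi*r^4*dP / (8*mu*L)
r = 0.0035 m, L = 0.07 m
dP = 40 mmHg = 5332.88 Pa
Q = 0.001095 m^3/s


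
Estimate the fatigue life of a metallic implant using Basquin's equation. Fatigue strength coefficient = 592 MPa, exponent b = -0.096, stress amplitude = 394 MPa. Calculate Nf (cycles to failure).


sigma_a = sigma_f' * (2Nf)^b
2Nf = (sigma_a/sigma_f')^(1/b)
2Nf = (394/592)^(1/-0.096)
2Nf = 69.491572
Nf = 34.75


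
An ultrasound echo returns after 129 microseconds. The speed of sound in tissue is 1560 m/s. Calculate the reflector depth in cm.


depth = c * t / 2
t = 129 us = 1.2900e-04 s
depth = 1560 * 1.2900e-04 / 2
depth = 0.10062 m = 10.062 cm


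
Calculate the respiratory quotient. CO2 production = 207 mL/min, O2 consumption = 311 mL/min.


RQ = VCO2 / VO2
RQ = 207 / 311
RQ = 0.6656


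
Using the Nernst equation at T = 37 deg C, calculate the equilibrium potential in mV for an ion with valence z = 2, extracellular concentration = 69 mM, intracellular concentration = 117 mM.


E = (RT/(zF)) * ln(C_out/C_in)
T = 37 + 273.15 = 310.15 K
E = (8.314 * 310.15 / (2 * 96485)) * ln(69/117)
E = -7.056 mV


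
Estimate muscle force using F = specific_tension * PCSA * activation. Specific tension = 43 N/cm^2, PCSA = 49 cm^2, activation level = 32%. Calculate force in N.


F = sigma * PCSA * activation
F = 43 * 49 * 0.32
F = 674.2 N


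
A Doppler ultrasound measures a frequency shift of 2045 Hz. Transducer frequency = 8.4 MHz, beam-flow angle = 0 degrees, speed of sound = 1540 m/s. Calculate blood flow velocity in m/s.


v = fd * c / (2 * f0 * cos(theta))
v = 2045 * 1540 / (2 * 8.4000e+06 * cos(0))
v = 0.1875 m/s


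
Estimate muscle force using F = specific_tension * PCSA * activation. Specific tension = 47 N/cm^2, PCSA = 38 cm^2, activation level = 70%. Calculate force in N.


F = sigma * PCSA * activation
F = 47 * 38 * 0.7
F = 1250 N


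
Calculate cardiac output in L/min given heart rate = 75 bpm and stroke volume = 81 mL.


CO = HR * SV
CO = 75 * 81 / 1000
CO = 6.075 L/min


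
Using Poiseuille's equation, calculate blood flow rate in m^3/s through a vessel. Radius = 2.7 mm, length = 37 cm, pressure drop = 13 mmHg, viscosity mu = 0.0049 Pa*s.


Q = pi*r^4*dP / (8*mu*L)
r = 0.0027 m, L = 0.37 m
dP = 13 mmHg = 1733.186 Pa
Q = 1.9951e-05 m^3/s


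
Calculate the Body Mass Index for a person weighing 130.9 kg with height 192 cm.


BMI = weight / height^2
height = 192 cm = 1.92 m
BMI = 130.9 / 1.92^2
BMI = 35.51 kg/m^2


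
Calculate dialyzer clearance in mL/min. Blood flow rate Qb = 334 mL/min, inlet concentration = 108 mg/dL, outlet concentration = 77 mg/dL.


K = Qb * (Cb_in - Cb_out) / Cb_in
K = 334 * (108 - 77) / 108
K = 95.87 mL/min


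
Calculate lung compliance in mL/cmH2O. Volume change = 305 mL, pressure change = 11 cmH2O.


C = dV / dP
C = 305 / 11
C = 27.73 mL/cmH2O


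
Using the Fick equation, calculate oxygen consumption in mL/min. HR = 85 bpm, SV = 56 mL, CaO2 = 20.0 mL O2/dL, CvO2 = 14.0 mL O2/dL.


CO = HR*SV = 85*56/1000 = 4.76 L/min
a-v O2 diff = 20.0 - 14.0 = 6 mL/dL
VO2 = CO * (CaO2-CvO2) * 10 dL/L
VO2 = 4.76 * 6 * 10
VO2 = 285.6 mL/min


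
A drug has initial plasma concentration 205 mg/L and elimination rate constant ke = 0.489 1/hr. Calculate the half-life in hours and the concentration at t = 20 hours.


t_half = ln(2) / ke = 0.693147 / 0.489 = 1.417 hr
C(t) = C0 * exp(-ke*t) = 205 * exp(-0.489*20)
C(20) = 0.0116 mg/L


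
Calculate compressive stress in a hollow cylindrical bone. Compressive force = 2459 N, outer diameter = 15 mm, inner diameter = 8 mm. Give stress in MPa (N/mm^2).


A = pi*(r_o^2 - r_i^2)
r_o = 7.5 mm, r_i = 4 mm
A = 126.449 mm^2
sigma = F/A = 2459 / 126.449
sigma = 19.45 MPa


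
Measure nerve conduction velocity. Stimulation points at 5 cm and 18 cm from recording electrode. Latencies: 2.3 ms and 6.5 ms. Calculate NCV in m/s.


Distance = (18 - 5) / 100 = 0.13 m
dt = (6.5 - 2.3) / 1000 = 0.0042 s
NCV = dist / dt = 30.95 m/s


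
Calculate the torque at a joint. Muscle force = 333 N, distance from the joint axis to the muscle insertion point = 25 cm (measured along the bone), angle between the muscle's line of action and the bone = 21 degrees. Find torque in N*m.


Torque = F * d * sin(theta)   (moment arm = d*sin(theta))
d = 25 cm = 0.25 m
Torque = 333 * 0.25 * sin(21)
Torque = 29.83 N*m


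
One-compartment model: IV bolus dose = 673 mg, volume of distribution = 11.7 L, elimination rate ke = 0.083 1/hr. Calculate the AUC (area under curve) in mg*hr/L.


C0 = Dose/Vd = 673/11.7 = 57.5214 mg/L
AUC = C0/ke = 57.5214/0.083
AUC = 693 mg*hr/L


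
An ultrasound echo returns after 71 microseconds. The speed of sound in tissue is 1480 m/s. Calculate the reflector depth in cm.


depth = c * t / 2
t = 71 us = 7.1000e-05 s
depth = 1480 * 7.1000e-05 / 2
depth = 0.05254 m = 5.254 cm


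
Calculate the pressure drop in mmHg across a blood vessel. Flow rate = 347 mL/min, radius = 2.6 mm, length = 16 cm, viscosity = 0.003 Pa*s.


dP = 8*mu*L*Q / (pi*r^4)
Q = 347 mL/min = 5.78333e-06 m^3/s
dP = 154.691 Pa = 154.691 / 133.322 mmHg = 1.16 mmHg


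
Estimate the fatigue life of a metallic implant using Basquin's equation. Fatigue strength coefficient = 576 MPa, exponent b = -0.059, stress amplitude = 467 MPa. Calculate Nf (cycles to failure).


sigma_a = sigma_f' * (2Nf)^b
2Nf = (sigma_a/sigma_f')^(1/b)
2Nf = (467/576)^(1/-0.059)
2Nf = 35.007634
Nf = 17.5


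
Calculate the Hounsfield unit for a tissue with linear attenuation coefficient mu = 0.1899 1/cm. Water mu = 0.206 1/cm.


HU = ((mu_tissue - mu_water) / mu_water) * 1000
HU = ((0.1899 - 0.206) / 0.206) * 1000
HU = -78.16


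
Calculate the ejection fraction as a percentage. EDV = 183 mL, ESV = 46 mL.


SV = EDV - ESV = 183 - 46 = 137 mL
EF = SV/EDV * 100 = 137/183 * 100
EF = 74.86%


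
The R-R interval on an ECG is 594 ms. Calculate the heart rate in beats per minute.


HR = 60 / RR_interval(s)
RR = 594 ms = 0.594 s
HR = 60 / 0.594 = 101 bpm


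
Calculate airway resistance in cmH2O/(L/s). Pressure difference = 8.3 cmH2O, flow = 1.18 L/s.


R = dP / flow
R = 8.3 / 1.18
R = 7.034 cmH2O/(L/s)


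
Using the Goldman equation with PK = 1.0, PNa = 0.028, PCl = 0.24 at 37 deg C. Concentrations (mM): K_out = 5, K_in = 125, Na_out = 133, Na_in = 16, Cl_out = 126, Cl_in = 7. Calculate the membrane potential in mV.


Vm = (RT/F)*ln((PK*Ko + PNa*Nao + PCl*Cli)/(PK*Ki + PNa*Nai + PCl*Clo))
Numer = 10.404, Denom = 155.688
Vm = -72.31 mV


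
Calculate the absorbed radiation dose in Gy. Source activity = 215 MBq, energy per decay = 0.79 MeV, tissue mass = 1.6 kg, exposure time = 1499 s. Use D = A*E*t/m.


A = 215 MBq = 2.1500e+08 Bq
E = 0.79 MeV = 1.26558e-13 J
D = A*E*t/m = 2.1500e+08*1.26558e-13*1499/1.6
D = 0.02549 Gy


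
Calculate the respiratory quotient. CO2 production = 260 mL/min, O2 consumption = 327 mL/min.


RQ = VCO2 / VO2
RQ = 260 / 327
RQ = 0.7951


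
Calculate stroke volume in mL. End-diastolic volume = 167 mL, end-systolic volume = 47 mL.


SV = EDV - ESV
SV = 167 - 47
SV = 120 mL


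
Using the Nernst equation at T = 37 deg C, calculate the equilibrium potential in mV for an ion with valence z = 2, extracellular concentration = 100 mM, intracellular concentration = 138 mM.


E = (RT/(zF)) * ln(C_out/C_in)
T = 37 + 273.15 = 310.15 K
E = (8.314 * 310.15 / (2 * 96485)) * ln(100/138)
E = -4.304 mV


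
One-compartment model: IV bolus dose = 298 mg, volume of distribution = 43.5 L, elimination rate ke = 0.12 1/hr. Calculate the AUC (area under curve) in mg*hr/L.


C0 = Dose/Vd = 298/43.5 = 6.85057 mg/L
AUC = C0/ke = 6.85057/0.12
AUC = 57.09 mg*hr/L


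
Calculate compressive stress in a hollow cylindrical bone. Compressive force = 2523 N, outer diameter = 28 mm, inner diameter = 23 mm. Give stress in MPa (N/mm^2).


A = pi*(r_o^2 - r_i^2)
r_o = 14 mm, r_i = 11.5 mm
A = 200.277 mm^2
sigma = F/A = 2523 / 200.277
sigma = 12.6 MPa


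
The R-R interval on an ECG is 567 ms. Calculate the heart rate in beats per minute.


HR = 60 / RR_interval(s)
RR = 567 ms = 0.567 s
HR = 60 / 0.567 = 105.8 bpm


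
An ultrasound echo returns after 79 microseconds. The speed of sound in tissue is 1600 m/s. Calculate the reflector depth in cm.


depth = c * t / 2
t = 79 us = 7.9000e-05 s
depth = 1600 * 7.9000e-05 / 2
depth = 0.0632 m = 6.32 cm


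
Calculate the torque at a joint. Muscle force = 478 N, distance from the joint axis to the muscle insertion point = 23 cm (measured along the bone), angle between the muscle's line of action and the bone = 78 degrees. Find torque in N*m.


Torque = F * d * sin(theta)   (moment arm = d*sin(theta))
d = 23 cm = 0.23 m
Torque = 478 * 0.23 * sin(78)
Torque = 107.5 N*m


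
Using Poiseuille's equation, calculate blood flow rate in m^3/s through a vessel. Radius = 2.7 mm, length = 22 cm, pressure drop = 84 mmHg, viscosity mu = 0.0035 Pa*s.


Q = pi*r^4*dP / (8*mu*L)
r = 0.0027 m, L = 0.22 m
dP = 84 mmHg = 11199.048 Pa
Q = 3.0353e-04 m^3/s


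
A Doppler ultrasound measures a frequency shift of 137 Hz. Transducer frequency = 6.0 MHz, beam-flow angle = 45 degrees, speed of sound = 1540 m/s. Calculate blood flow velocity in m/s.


v = fd * c / (2 * f0 * cos(theta))
v = 137 * 1540 / (2 * 6.0000e+06 * cos(45))
v = 0.02486 m/s


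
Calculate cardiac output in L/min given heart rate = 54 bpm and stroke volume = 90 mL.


CO = HR * SV
CO = 54 * 90 / 1000
CO = 4.86 L/min


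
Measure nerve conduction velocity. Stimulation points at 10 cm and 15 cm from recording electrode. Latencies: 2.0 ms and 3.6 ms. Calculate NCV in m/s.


Distance = (15 - 10) / 100 = 0.05 m
dt = (3.6 - 2.0) / 1000 = 0.0016 s
NCV = dist / dt = 31.25 m/s


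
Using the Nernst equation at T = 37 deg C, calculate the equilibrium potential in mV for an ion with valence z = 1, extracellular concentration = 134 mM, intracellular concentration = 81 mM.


E = (RT/(zF)) * ln(C_out/C_in)
T = 37 + 273.15 = 310.15 K
E = (8.314 * 310.15 / (1 * 96485)) * ln(134/81)
E = 13.45 mV


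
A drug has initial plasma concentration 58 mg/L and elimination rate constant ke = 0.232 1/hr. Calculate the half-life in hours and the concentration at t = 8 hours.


t_half = ln(2) / ke = 0.693147 / 0.232 = 2.988 hr
C(t) = C0 * exp(-ke*t) = 58 * exp(-0.232*8)
C(8) = 9.065 mg/L


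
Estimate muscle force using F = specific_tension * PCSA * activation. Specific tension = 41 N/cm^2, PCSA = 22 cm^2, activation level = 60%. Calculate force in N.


F = sigma * PCSA * activation
F = 41 * 22 * 0.6
F = 541.2 N


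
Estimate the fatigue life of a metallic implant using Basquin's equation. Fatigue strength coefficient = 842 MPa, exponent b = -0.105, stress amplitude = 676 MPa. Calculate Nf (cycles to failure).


sigma_a = sigma_f' * (2Nf)^b
2Nf = (sigma_a/sigma_f')^(1/b)
2Nf = (676/842)^(1/-0.105)
2Nf = 8.0954662
Nf = 4.048


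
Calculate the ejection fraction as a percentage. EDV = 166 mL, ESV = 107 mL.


SV = EDV - ESV = 166 - 107 = 59 mL
EF = SV/EDV * 100 = 59/166 * 100
EF = 35.54%


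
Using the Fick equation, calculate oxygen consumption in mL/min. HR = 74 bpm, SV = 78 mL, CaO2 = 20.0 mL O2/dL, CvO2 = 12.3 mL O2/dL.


CO = HR*SV = 74*78/1000 = 5.772 L/min
a-v O2 diff = 20.0 - 12.3 = 7.7 mL/dL
VO2 = CO * (CaO2-CvO2) * 10 dL/L
VO2 = 5.772 * 7.7 * 10
VO2 = 444.4 mL/min


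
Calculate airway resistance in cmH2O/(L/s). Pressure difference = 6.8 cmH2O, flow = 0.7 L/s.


R = dP / flow
R = 6.8 / 0.7
R = 9.714 cmH2O/(L/s)


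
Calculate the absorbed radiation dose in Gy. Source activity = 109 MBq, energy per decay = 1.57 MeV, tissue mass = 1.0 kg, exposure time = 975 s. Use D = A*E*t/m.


A = 109 MBq = 1.0900e+08 Bq
E = 1.57 MeV = 2.51514e-13 J
D = A*E*t/m = 1.0900e+08*2.51514e-13*975/1.0
D = 0.02673 Gy


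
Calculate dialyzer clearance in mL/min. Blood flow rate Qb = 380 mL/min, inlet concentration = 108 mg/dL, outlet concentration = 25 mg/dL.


K = Qb * (Cb_in - Cb_out) / Cb_in
K = 380 * (108 - 25) / 108
K = 292 mL/min


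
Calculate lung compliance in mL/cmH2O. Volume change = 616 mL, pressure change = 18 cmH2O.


C = dV / dP
C = 616 / 18
C = 34.22 mL/cmH2O


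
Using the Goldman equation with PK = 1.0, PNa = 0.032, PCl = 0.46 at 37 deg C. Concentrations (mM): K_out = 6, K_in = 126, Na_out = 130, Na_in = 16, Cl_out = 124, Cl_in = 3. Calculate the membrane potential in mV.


Vm = (RT/F)*ln((PK*Ko + PNa*Nao + PCl*Cli)/(PK*Ki + PNa*Nai + PCl*Clo))
Numer = 11.54, Denom = 183.552
Vm = -73.94 mV


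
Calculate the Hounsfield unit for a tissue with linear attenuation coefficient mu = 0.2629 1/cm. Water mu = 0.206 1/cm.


HU = ((mu_tissue - mu_water) / mu_water) * 1000
HU = ((0.2629 - 0.206) / 0.206) * 1000
HU = 276.2


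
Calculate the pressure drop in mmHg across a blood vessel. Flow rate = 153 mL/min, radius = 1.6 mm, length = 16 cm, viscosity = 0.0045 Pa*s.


dP = 8*mu*L*Q / (pi*r^4)
Q = 153 mL/min = 2.55e-06 m^3/s
dP = 713.4 Pa = 713.4 / 133.322 mmHg = 5.351 mmHg


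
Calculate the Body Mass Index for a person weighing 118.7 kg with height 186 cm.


BMI = weight / height^2
height = 186 cm = 1.86 m
BMI = 118.7 / 1.86^2
BMI = 34.31 kg/m^2


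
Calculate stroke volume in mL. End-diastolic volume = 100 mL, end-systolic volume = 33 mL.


SV = EDV - ESV
SV = 100 - 33
SV = 67 mL


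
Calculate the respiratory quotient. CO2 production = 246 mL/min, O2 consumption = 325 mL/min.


RQ = VCO2 / VO2
RQ = 246 / 325
RQ = 0.7569


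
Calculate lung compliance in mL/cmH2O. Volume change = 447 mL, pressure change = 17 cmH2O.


C = dV / dP
C = 447 / 17
C = 26.29 mL/cmH2O


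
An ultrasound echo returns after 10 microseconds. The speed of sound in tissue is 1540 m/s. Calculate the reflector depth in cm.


depth = c * t / 2
t = 10 us = 1.0000e-05 s
depth = 1540 * 1.0000e-05 / 2
depth = 0.0077 m = 0.77 cm


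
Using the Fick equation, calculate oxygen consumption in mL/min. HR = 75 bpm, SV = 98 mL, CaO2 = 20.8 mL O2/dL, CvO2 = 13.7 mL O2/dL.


CO = HR*SV = 75*98/1000 = 7.35 L/min
a-v O2 diff = 20.8 - 13.7 = 7.1 mL/dL
VO2 = CO * (CaO2-CvO2) * 10 dL/L
VO2 = 7.35 * 7.1 * 10
VO2 = 521.9 mL/min


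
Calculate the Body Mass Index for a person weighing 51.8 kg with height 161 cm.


BMI = weight / height^2
height = 161 cm = 1.61 m
BMI = 51.8 / 1.61^2
BMI = 19.98 kg/m^2


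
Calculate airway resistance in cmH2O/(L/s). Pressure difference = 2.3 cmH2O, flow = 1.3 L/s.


R = dP / flow
R = 2.3 / 1.3
R = 1.769 cmH2O/(L/s)


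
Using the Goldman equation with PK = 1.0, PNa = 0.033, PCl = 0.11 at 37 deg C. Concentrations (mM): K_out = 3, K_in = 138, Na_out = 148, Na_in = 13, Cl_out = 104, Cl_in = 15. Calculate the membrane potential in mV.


Vm = (RT/F)*ln((PK*Ko + PNa*Nao + PCl*Cli)/(PK*Ki + PNa*Nai + PCl*Clo))
Numer = 9.534, Denom = 149.869
Vm = -73.63 mV


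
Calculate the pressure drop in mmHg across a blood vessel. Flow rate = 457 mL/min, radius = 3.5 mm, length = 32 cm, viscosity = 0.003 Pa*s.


dP = 8*mu*L*Q / (pi*r^4)
Q = 457 mL/min = 7.61667e-06 m^3/s
dP = 124.081 Pa = 124.081 / 133.322 mmHg = 0.9307 mmHg


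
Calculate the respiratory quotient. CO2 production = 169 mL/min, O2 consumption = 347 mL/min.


RQ = VCO2 / VO2
RQ = 169 / 347
RQ = 0.487


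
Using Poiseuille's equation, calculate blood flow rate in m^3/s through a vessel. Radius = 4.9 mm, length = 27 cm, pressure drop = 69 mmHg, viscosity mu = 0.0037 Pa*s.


Q = pi*r^4*dP / (8*mu*L)
r = 0.0049 m, L = 0.27 m
dP = 69 mmHg = 9199.218 Pa
Q = 0.002085 m^3/s


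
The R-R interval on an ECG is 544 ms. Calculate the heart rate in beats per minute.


HR = 60 / RR_interval(s)
RR = 544 ms = 0.544 s
HR = 60 / 0.544 = 110.3 bpm


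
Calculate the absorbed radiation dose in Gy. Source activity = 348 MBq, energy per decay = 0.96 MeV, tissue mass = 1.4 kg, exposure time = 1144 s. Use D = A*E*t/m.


A = 348 MBq = 3.4800e+08 Bq
E = 0.96 MeV = 1.53792e-13 J
D = A*E*t/m = 3.4800e+08*1.53792e-13*1144/1.4
D = 0.04373 Gy


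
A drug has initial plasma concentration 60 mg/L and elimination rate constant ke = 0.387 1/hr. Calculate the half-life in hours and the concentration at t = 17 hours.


t_half = ln(2) / ke = 0.693147 / 0.387 = 1.791 hr
C(t) = C0 * exp(-ke*t) = 60 * exp(-0.387*17)
C(17) = 0.08335 mg/L


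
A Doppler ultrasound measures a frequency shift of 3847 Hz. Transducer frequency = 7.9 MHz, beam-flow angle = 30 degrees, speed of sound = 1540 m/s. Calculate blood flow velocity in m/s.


v = fd * c / (2 * f0 * cos(theta))
v = 3847 * 1540 / (2 * 7.9000e+06 * cos(30))
v = 0.433 m/s


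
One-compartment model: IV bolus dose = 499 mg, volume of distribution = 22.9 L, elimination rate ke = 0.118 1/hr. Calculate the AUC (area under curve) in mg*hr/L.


C0 = Dose/Vd = 499/22.9 = 21.7904 mg/L
AUC = C0/ke = 21.7904/0.118
AUC = 184.7 mg*hr/L


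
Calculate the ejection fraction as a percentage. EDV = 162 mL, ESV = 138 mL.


SV = EDV - ESV = 162 - 138 = 24 mL
EF = SV/EDV * 100 = 24/162 * 100
EF = 14.81%


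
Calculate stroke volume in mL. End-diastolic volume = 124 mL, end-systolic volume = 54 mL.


SV = EDV - ESV
SV = 124 - 54
SV = 70 mL


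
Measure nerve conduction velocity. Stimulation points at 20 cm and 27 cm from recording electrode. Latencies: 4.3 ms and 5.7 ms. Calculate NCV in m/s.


Distance = (27 - 20) / 100 = 0.07 m
dt = (5.7 - 4.3) / 1000 = 0.0014 s
NCV = dist / dt = 50 m/s


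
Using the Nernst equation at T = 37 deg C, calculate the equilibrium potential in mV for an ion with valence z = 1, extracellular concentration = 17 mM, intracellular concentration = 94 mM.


E = (RT/(zF)) * ln(C_out/C_in)
T = 37 + 273.15 = 310.15 K
E = (8.314 * 310.15 / (1 * 96485)) * ln(17/94)
E = -45.7 mV


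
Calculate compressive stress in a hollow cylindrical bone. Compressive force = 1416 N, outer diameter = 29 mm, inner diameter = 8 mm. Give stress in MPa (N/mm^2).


A = pi*(r_o^2 - r_i^2)
r_o = 14.5 mm, r_i = 4 mm
A = 610.254 mm^2
sigma = F/A = 1416 / 610.254
sigma = 2.32 MPa


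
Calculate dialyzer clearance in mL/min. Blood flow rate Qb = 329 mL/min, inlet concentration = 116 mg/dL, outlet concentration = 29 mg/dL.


K = Qb * (Cb_in - Cb_out) / Cb_in
K = 329 * (116 - 29) / 116
K = 246.8 mL/min


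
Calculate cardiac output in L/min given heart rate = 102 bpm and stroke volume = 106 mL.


CO = HR * SV
CO = 102 * 106 / 1000
CO = 10.81 L/min


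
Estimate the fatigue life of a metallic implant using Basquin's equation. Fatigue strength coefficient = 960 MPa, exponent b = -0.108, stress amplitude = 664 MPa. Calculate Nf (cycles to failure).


sigma_a = sigma_f' * (2Nf)^b
2Nf = (sigma_a/sigma_f')^(1/b)
2Nf = (664/960)^(1/-0.108)
2Nf = 30.369428
Nf = 15.18


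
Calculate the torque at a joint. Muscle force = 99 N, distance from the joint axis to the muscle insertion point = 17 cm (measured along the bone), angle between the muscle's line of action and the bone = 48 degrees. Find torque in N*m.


Torque = F * d * sin(theta)   (moment arm = d*sin(theta))
d = 17 cm = 0.17 m
Torque = 99 * 0.17 * sin(48)
Torque = 12.51 N*m


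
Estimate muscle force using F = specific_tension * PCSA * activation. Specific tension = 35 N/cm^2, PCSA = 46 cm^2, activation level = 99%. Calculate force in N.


F = sigma * PCSA * activation
F = 35 * 46 * 0.99
F = 1594 N


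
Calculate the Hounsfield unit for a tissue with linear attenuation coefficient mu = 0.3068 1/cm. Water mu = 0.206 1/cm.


HU = ((mu_tissue - mu_water) / mu_water) * 1000
HU = ((0.3068 - 0.206) / 0.206) * 1000
HU = 489.3


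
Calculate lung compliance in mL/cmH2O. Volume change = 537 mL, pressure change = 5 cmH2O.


C = dV / dP
C = 537 / 5
C = 107.4 mL/cmH2O


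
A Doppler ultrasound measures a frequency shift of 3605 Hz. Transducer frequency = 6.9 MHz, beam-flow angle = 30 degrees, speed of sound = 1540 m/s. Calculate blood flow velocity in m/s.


v = fd * c / (2 * f0 * cos(theta))
v = 3605 * 1540 / (2 * 6.9000e+06 * cos(30))
v = 0.4645 m/s


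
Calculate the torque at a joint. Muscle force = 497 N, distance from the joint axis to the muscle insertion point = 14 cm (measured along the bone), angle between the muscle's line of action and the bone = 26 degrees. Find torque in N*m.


Torque = F * d * sin(theta)   (moment arm = d*sin(theta))
d = 14 cm = 0.14 m
Torque = 497 * 0.14 * sin(26)
Torque = 30.5 N*m


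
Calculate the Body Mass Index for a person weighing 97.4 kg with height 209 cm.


BMI = weight / height^2
height = 209 cm = 2.09 m
BMI = 97.4 / 2.09^2
BMI = 22.3 kg/m^2


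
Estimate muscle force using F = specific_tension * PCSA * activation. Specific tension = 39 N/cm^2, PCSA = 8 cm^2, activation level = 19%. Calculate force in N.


F = sigma * PCSA * activation
F = 39 * 8 * 0.19
F = 59.28 N


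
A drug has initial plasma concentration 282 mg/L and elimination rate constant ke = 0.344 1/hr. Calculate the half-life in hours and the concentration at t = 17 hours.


t_half = ln(2) / ke = 0.693147 / 0.344 = 2.015 hr
C(t) = C0 * exp(-ke*t) = 282 * exp(-0.344*17)
C(17) = 0.8138 mg/L


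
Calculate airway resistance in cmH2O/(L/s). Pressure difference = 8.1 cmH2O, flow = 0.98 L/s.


R = dP / flow
R = 8.1 / 0.98
R = 8.265 cmH2O/(L/s)


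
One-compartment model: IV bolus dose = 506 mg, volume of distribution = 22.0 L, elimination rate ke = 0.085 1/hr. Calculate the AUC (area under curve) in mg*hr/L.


C0 = Dose/Vd = 506/22.0 = 23 mg/L
AUC = C0/ke = 23/0.085
AUC = 270.6 mg*hr/L


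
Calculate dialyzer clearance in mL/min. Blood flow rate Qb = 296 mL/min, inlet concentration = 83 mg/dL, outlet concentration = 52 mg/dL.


K = Qb * (Cb_in - Cb_out) / Cb_in
K = 296 * (83 - 52) / 83
K = 110.6 mL/min


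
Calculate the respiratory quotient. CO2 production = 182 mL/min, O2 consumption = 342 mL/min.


RQ = VCO2 / VO2
RQ = 182 / 342
RQ = 0.5322


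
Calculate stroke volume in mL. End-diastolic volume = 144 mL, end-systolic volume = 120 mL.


SV = EDV - ESV
SV = 144 - 120
SV = 24 mL


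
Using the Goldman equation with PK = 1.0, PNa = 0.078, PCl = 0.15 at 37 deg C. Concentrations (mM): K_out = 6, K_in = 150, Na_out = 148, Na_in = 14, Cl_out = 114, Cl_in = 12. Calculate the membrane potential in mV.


Vm = (RT/F)*ln((PK*Ko + PNa*Nao + PCl*Cli)/(PK*Ki + PNa*Nai + PCl*Clo))
Numer = 19.344, Denom = 168.192
Vm = -57.8 mV


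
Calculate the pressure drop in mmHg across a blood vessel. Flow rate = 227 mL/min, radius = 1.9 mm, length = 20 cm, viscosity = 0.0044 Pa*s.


dP = 8*mu*L*Q / (pi*r^4)
Q = 227 mL/min = 3.78333e-06 m^3/s
dP = 650.553 Pa = 650.553 / 133.322 mmHg = 4.88 mmHg


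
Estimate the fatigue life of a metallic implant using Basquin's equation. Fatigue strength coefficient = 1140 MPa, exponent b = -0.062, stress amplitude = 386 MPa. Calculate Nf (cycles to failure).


sigma_a = sigma_f' * (2Nf)^b
2Nf = (sigma_a/sigma_f')^(1/b)
2Nf = (386/1140)^(1/-0.062)
2Nf = 38527150
Nf = 1.9264e+07


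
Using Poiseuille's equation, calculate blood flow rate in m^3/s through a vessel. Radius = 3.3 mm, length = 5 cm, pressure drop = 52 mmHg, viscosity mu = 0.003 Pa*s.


Q = pi*r^4*dP / (8*mu*L)
r = 0.0033 m, L = 0.05 m
dP = 52 mmHg = 6932.744 Pa
Q = 0.002152 m^3/s


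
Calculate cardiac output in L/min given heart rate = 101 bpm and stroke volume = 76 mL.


CO = HR * SV
CO = 101 * 76 / 1000
CO = 7.676 L/min


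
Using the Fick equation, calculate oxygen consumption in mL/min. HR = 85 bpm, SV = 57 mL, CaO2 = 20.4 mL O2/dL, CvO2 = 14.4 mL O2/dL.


CO = HR*SV = 85*57/1000 = 4.845 L/min
a-v O2 diff = 20.4 - 14.4 = 6 mL/dL
VO2 = CO * (CaO2-CvO2) * 10 dL/L
VO2 = 4.845 * 6 * 10
VO2 = 290.7 mL/min


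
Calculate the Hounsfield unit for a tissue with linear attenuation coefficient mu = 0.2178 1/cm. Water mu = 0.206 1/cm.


HU = ((mu_tissue - mu_water) / mu_water) * 1000
HU = ((0.2178 - 0.206) / 0.206) * 1000
HU = 57.28


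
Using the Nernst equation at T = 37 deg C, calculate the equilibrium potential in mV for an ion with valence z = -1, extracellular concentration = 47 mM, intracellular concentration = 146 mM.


E = (RT/(zF)) * ln(C_out/C_in)
T = 37 + 273.15 = 310.15 K
E = (8.314 * 310.15 / (-1 * 96485)) * ln(47/146)
E = 30.29 mV


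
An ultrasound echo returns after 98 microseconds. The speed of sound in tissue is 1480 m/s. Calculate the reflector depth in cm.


depth = c * t / 2
t = 98 us = 9.8000e-05 s
depth = 1480 * 9.8000e-05 / 2
depth = 0.07252 m = 7.252 cm


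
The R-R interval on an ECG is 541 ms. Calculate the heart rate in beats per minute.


HR = 60 / RR_interval(s)
RR = 541 ms = 0.541 s
HR = 60 / 0.541 = 110.9 bpm


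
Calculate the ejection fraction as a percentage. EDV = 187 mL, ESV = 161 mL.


SV = EDV - ESV = 187 - 161 = 26 mL
EF = SV/EDV * 100 = 26/187 * 100
EF = 13.9%


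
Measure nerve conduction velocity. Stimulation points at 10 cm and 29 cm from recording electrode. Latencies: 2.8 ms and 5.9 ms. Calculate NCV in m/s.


Distance = (29 - 10) / 100 = 0.19 m
dt = (5.9 - 2.8) / 1000 = 0.0031 s
NCV = dist / dt = 61.29 m/s


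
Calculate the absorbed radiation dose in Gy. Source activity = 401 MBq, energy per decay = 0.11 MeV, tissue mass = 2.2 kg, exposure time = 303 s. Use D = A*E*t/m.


A = 401 MBq = 4.0100e+08 Bq
E = 0.11 MeV = 1.7622e-14 J
D = A*E*t/m = 4.0100e+08*1.7622e-14*303/2.2
D = 9.7324e-04 Gy


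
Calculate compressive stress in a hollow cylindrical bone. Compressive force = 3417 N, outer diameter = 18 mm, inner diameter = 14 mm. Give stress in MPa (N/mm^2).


A = pi*(r_o^2 - r_i^2)
r_o = 9 mm, r_i = 7 mm
A = 100.531 mm^2
sigma = F/A = 3417 / 100.531
sigma = 33.99 MPa


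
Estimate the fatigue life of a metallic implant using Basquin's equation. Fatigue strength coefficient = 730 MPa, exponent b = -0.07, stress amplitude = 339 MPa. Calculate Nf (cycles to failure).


sigma_a = sigma_f' * (2Nf)^b
2Nf = (sigma_a/sigma_f')^(1/b)
2Nf = (339/730)^(1/-0.07)
2Nf = 57398.734
Nf = 2.87e+04


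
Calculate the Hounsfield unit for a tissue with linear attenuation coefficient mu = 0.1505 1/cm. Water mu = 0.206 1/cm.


HU = ((mu_tissue - mu_water) / mu_water) * 1000
HU = ((0.1505 - 0.206) / 0.206) * 1000
HU = -269.4


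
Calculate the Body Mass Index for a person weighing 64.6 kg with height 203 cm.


BMI = weight / height^2
height = 203 cm = 2.03 m
BMI = 64.6 / 2.03^2
BMI = 15.68 kg/m^2


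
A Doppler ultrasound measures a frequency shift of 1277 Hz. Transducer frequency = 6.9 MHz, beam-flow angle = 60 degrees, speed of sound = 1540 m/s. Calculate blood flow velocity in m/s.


v = fd * c / (2 * f0 * cos(theta))
v = 1277 * 1540 / (2 * 6.9000e+06 * cos(60))
v = 0.285 m/s


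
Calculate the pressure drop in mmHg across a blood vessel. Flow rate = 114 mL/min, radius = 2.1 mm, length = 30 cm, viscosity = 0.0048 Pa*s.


dP = 8*mu*L*Q / (pi*r^4)
Q = 114 mL/min = 1.9e-06 m^3/s
dP = 358.244 Pa = 358.244 / 133.322 mmHg = 2.687 mmHg


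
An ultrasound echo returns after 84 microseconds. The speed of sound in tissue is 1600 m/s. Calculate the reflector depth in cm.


depth = c * t / 2
t = 84 us = 8.4000e-05 s
depth = 1600 * 8.4000e-05 / 2
depth = 0.0672 m = 6.72 cm


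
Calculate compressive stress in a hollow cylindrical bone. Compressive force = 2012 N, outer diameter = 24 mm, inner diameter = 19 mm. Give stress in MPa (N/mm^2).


A = pi*(r_o^2 - r_i^2)
r_o = 12 mm, r_i = 9.5 mm
A = 168.861 mm^2
sigma = F/A = 2012 / 168.861
sigma = 11.92 MPa


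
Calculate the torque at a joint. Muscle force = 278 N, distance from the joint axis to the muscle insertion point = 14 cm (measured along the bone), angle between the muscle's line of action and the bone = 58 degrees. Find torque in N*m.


Torque = F * d * sin(theta)   (moment arm = d*sin(theta))
d = 14 cm = 0.14 m
Torque = 278 * 0.14 * sin(58)
Torque = 33.01 N*m


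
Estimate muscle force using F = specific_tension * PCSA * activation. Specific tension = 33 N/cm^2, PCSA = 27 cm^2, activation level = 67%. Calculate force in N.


F = sigma * PCSA * activation
F = 33 * 27 * 0.67
F = 597 N


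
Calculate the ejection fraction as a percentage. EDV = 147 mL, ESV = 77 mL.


SV = EDV - ESV = 147 - 77 = 70 mL
EF = SV/EDV * 100 = 70/147 * 100
EF = 47.62%


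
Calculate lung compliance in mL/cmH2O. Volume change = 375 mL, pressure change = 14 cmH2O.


C = dV / dP
C = 375 / 14
C = 26.79 mL/cmH2O


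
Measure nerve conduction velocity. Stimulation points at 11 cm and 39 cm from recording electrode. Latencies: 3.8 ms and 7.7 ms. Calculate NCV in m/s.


Distance = (39 - 11) / 100 = 0.28 m
dt = (7.7 - 3.8) / 1000 = 0.0039 s
NCV = dist / dt = 71.79 m/s


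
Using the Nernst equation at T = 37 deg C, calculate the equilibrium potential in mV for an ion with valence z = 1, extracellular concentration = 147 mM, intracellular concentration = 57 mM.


E = (RT/(zF)) * ln(C_out/C_in)
T = 37 + 273.15 = 310.15 K
E = (8.314 * 310.15 / (1 * 96485)) * ln(147/57)
E = 25.32 mV


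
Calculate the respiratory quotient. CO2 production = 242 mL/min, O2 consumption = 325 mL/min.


RQ = VCO2 / VO2
RQ = 242 / 325
RQ = 0.7446


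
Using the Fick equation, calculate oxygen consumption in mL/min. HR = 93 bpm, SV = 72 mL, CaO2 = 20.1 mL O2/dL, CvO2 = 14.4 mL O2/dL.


CO = HR*SV = 93*72/1000 = 6.696 L/min
a-v O2 diff = 20.1 - 14.4 = 5.7 mL/dL
VO2 = CO * (CaO2-CvO2) * 10 dL/L
VO2 = 6.696 * 5.7 * 10
VO2 = 381.7 mL/min


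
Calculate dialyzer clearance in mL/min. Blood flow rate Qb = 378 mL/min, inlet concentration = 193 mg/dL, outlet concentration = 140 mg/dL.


K = Qb * (Cb_in - Cb_out) / Cb_in
K = 378 * (193 - 140) / 193
K = 103.8 mL/min


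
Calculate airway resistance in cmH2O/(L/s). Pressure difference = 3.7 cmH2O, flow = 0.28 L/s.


R = dP / flow
R = 3.7 / 0.28
R = 13.21 cmH2O/(L/s)


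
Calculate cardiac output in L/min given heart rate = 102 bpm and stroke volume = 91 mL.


CO = HR * SV
CO = 102 * 91 / 1000
CO = 9.282 L/min


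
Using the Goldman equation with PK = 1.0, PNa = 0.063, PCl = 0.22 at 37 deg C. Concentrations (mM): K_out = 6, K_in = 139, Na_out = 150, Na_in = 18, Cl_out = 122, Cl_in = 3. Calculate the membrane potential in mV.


Vm = (RT/F)*ln((PK*Ko + PNa*Nao + PCl*Cli)/(PK*Ki + PNa*Nai + PCl*Clo))
Numer = 16.11, Denom = 166.974
Vm = -62.49 mV


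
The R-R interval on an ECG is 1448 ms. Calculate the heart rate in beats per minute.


HR = 60 / RR_interval(s)
RR = 1448 ms = 1.448 s
HR = 60 / 1.448 = 41.44 bpm


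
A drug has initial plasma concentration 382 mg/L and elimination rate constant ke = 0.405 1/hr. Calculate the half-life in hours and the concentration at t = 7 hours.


t_half = ln(2) / ke = 0.693147 / 0.405 = 1.711 hr
C(t) = C0 * exp(-ke*t) = 382 * exp(-0.405*7)
C(7) = 22.43 mg/L


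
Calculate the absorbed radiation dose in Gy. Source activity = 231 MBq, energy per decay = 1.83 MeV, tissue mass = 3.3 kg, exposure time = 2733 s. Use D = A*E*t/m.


A = 231 MBq = 2.3100e+08 Bq
E = 1.83 MeV = 2.93166e-13 J
D = A*E*t/m = 2.3100e+08*2.93166e-13*2733/3.3
D = 0.05609 Gy


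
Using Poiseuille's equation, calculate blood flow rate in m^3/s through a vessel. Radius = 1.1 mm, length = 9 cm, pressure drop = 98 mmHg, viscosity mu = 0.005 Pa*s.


Q = pi*r^4*dP / (8*mu*L)
r = 0.0011 m, L = 0.09 m
dP = 98 mmHg = 13065.556 Pa
Q = 1.6693e-05 m^3/s


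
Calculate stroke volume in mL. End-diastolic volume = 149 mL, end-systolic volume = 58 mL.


SV = EDV - ESV
SV = 149 - 58
SV = 91 mL


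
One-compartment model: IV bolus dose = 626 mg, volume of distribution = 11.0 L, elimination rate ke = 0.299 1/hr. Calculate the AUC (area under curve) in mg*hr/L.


C0 = Dose/Vd = 626/11.0 = 56.9091 mg/L
AUC = C0/ke = 56.9091/0.299
AUC = 190.3 mg*hr/L


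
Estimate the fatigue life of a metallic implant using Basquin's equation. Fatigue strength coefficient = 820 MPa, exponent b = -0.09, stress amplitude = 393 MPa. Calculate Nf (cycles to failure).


sigma_a = sigma_f' * (2Nf)^b
2Nf = (sigma_a/sigma_f')^(1/b)
2Nf = (393/820)^(1/-0.09)
2Nf = 3540.9972
Nf = 1770


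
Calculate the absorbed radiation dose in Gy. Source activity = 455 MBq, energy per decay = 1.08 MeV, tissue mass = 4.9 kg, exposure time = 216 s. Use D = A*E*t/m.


A = 455 MBq = 4.5500e+08 Bq
E = 1.08 MeV = 1.73016e-13 J
D = A*E*t/m = 4.5500e+08*1.73016e-13*216/4.9
D = 0.00347 Gy


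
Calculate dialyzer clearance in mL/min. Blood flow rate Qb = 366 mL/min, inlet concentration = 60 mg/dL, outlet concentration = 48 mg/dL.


K = Qb * (Cb_in - Cb_out) / Cb_in
K = 366 * (60 - 48) / 60
K = 73.2 mL/min


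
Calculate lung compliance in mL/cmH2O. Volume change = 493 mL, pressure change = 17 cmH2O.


C = dV / dP
C = 493 / 17
C = 29 mL/cmH2O


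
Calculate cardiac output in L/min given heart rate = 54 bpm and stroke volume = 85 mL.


CO = HR * SV
CO = 54 * 85 / 1000
CO = 4.59 L/min


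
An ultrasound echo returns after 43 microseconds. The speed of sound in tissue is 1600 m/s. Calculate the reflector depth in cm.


depth = c * t / 2
t = 43 us = 4.3000e-05 s
depth = 1600 * 4.3000e-05 / 2
depth = 0.0344 m = 3.44 cm


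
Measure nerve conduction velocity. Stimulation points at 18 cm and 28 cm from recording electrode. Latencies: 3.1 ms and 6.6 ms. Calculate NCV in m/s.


Distance = (28 - 18) / 100 = 0.1 m
dt = (6.6 - 3.1) / 1000 = 0.0035 s
NCV = dist / dt = 28.57 m/s


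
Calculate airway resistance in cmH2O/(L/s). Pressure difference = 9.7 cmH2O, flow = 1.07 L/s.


R = dP / flow
R = 9.7 / 1.07
R = 9.065 cmH2O/(L/s)


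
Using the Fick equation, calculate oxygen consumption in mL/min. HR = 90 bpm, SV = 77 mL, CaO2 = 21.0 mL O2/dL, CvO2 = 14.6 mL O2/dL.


CO = HR*SV = 90*77/1000 = 6.93 L/min
a-v O2 diff = 21.0 - 14.6 = 6.4 mL/dL
VO2 = CO * (CaO2-CvO2) * 10 dL/L
VO2 = 6.93 * 6.4 * 10
VO2 = 443.5 mL/min
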